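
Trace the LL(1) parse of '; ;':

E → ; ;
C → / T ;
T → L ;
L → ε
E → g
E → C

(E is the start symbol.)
LL(1) parsing maintains a stack (initially the start symbol over $) and the input. At each step: if the stack top is a terminal, match it against the current input token; if it is a non-terminal N, replace it with the RHS of M[N, lookahead] (the unique production whose predict set contains the lookahead).

Stack is shown with the top on the left.

Stack  Input  Action
--------------------
E $    ; ; $  output E → ; ;
; ; $  ; ; $  match ';'
; $    ; $    match ';'
$      $      accept

The string is accepted.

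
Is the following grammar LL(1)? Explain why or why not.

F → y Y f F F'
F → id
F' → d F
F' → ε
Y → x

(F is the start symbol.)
No. Predict set conflict for F': { 'd' }

A grammar is LL(1) if for each non-terminal N with multiple productions, the predict sets of those productions are pairwise disjoint, where PREDICT(N → α) = (FIRST(α) \ {ε}) ∪ (FOLLOW(N) if α ⇒* ε).

Relevant sets:
  FOLLOW(F') = { $, 'd' }

For F:
  PREDICT(F → y Y f F F') = { 'y' }
  PREDICT(F → id) = { 'id' }
For F':
  PREDICT(F' → d F) = { 'd' }
  PREDICT(F' → ε) = { $, 'd' }
Y has a single production, so nothing to check there.

Conflict found: Predict set conflict for F': { 'd' }
The grammar is NOT LL(1).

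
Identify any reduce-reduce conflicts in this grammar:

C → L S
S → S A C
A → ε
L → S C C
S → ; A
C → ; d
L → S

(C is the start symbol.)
Yes — I4: [A → .] vs [L → S .]; I10: [A → .] vs [C → L S .]

Augment with C' → C and build the canonical LR(0) collection (I0 = CLOSURE({[C' → . C]}), then GOTO on every symbol after a dot until no new states appear). It has 13 states:
  I0: { [C → . ; d], [C → . L S], [C' → . C], [L → . S C C], [L → . S], [S → . ; A], [S → . S A C] }  — shift
  I1: { [A → .], [C → ; . d], [S → ; . A] }  — shift, reduce
  I2: { [C' → C .] }  — accept
  I3: { [C → L . S], [S → . ; A], [S → . S A C] }  — shift
  I4: { [A → .], [C → . ; d], [C → . L S], [L → . S C C], [L → . S], [L → S . C C], [L → S .], [S → . ; A], [S → . S A C], [S → S . A C] }  — shift, 2 reduces
  I5: { [C → . ; d], [C → . L S], [L → . S C C], [L → . S], [S → . ; A], [S → . S A C], [S → S A . C] }  — shift
  I6: { [C → . ; d], [C → . L S], [L → . S C C], [L → . S], [L → S C . C], [S → . ; A], [S → . S A C] }  — shift
  I7: { [L → S C C .] }  — reduce
  I8: { [S → S A C .] }  — reduce
  I9: { [A → .], [S → ; . A] }  — reduce
  I10: { [A → .], [C → L S .], [S → S . A C] }  — 2 reduces
  I11: { [S → ; A .] }  — reduce
  I12: { [C → ; d .] }  — reduce

I4 contains complete items [A → .], [L → S .] — reduce-reduce conflict.
I10 contains complete items [A → .], [C → L S .] — reduce-reduce conflict.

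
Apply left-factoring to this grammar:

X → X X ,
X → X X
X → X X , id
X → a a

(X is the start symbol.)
X → X X X'
X' → , X''
X'' → ε
X'' → id
X' → ε
X → a a

Left-factoring transforms A → αβ₁ | αβ₂ into A → αA' and A' → β₁ | β₂
(α is the longest common prefix among the alternatives). Repeat until
no nonterminal has two alternatives with a common prefix.

Round 1: X has alternatives sharing prefix 'X X'. Introduce X': X → X X X'
  Add: X' → ,
  Add: X' → ε
  Add: X' → , id

Round 2: X' has alternatives sharing prefix ','. Introduce X'': X' → , X''
  Add: X'' → ε
  Add: X'' → id

No remaining common prefixes — done.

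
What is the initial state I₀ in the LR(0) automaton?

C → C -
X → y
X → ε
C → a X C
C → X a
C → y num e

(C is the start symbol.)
First, augment the grammar with C' → C
I₀ = CLOSURE({ [C' → . C] }):
  [C' → . C] has the dot before C: add [C → . C -], [C → . a X C], [C → . X a], [C → . y num e]
  [C → . X a] has the dot before X: add [X → . y], [X → .]
No further items can be added.

I₀ = { [C → . C -], [C → . X a], [C → . a X C], [C → . y num e], [C' → . C], [X → . y], [X → .] }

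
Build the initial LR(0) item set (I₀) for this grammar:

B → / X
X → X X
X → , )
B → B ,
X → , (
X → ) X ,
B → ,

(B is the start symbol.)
{ [B → . ,], [B → . / X], [B → . B ,], [B' → . B] }

First, augment the grammar with B' → B
I₀ = CLOSURE({ [B' → . B] }):
  [B' → . B] has the dot before B: add [B → . / X], [B → . B ,], [B → . ,]
No further items can be added.

I₀ = { [B → . ,], [B → . / X], [B → . B ,], [B' → . B] }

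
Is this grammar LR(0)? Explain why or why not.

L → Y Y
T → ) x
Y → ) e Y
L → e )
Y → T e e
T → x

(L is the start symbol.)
Augment with L' → L and build the canonical LR(0) collection (I0 = CLOSURE({[L' → . L]}), then GOTO on every symbol after a dot until no new states appear). It has 14 states:
  I0: { [L → . Y Y], [L → . e )], [L' → . L], [T → . ) x], [T → . x], [Y → . ) e Y], [Y → . T e e] }  — shift
  I1: { [T → ) . x], [Y → ) . e Y] }  — shift
  I2: { [L' → L .] }  — accept
  I3: { [Y → T . e e] }  — shift
  I4: { [L → Y . Y], [T → . ) x], [T → . x], [Y → . ) e Y], [Y → . T e e] }  — shift
  I5: { [L → e . )] }  — shift
  I6: { [T → x .] }  — reduce
  I7: { [L → e ) .] }  — reduce
  I8: { [L → Y Y .] }  — reduce
  I9: { [Y → T e . e] }  — shift
  I10: { [Y → T e e .] }  — reduce
  I11: { [T → . ) x], [T → . x], [Y → ) e . Y], [Y → . ) e Y], [Y → . T e e] }  — shift
  I12: { [T → ) x .] }  — reduce
  I13: { [Y → ) e Y .] }  — reduce

Every state is either a pure shift/goto state or contains exactly one complete item and nothing to shift — no conflicts. The grammar is LR(0).

Answer: Yes, the grammar is LR(0)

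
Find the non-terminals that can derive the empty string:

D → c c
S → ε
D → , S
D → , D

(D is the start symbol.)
{ 'S' }

ε-productions: S → ε
So S is immediately nullable.
No further non-terminal can be added: every production for the remaining non-terminals contains a terminal or a non-nullable non-terminal.
Nullable = { 'S' }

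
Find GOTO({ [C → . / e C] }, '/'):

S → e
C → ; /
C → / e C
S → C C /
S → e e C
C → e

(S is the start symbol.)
{ [C → / . e C] }

GOTO(I, '/') = CLOSURE({ [A → αX.β] : [A → α.Xβ] ∈ I, X = '/' })

Items with dot before '/', with the dot advanced:
  [C → . / e C] → [C → / . e C]
Closure adds nothing (no advanced item has the dot before a non-terminal).

GOTO = { [C → / . e C] }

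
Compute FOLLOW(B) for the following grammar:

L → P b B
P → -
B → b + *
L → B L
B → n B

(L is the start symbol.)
To compute FOLLOW(B), find every occurrence of B on a right-hand side N → α B β: add FIRST(β) \ {ε}, and if β is empty or nullable also add FOLLOW(N). Iterate to a fixed point.

In L → P b B: B is at the end, add FOLLOW(L)
In L → B L: B is followed by L, add FIRST(L) \ {ε} = { '-', 'b', 'n' }
In B → n B: B is at the end; this adds FOLLOW(B) to itself — nothing new

The FOLLOW sets referred to above (computed the same way, to a fixed point):
  FOLLOW(L) = { $ }

Taking the union: FOLLOW(B) = { $, '-', 'b', 'n' }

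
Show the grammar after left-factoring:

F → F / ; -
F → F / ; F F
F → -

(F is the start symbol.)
Left-factoring transforms A → αβ₁ | αβ₂ into A → αA' and A' → β₁ | β₂
(α is the longest common prefix among the alternatives). Repeat until
no nonterminal has two alternatives with a common prefix.

Round 1: F has alternatives sharing prefix 'F / ;'. Introduce F': F → F / ; F'
  Add: F' → -
  Add: F' → F F

No remaining common prefixes — done.

Resulting grammar:
F → F / ; F'
F' → -
F' → F F
F → -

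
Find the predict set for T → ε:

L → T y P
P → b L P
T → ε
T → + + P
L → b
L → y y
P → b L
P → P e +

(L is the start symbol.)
{ 'y' }

PREDICT(T → ε) = (FIRST(RHS) \ {ε}) ∪ (FOLLOW(T) if ε ∈ FIRST(RHS), i.e. RHS ⇒* ε)
The right-hand side is ε (FIRST(ε) = { ε }), so the predict set is FOLLOW(T) = { 'y' }
PREDICT(T → ε) = { 'y' }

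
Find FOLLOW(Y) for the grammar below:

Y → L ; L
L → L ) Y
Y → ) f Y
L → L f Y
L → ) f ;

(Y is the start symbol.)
To compute FOLLOW(Y), find every occurrence of Y on a right-hand side N → α Y β: add FIRST(β) \ {ε}, and if β is empty or nullable also add FOLLOW(N). Iterate to a fixed point.

Y is the start symbol, so $ ∈ FOLLOW(Y).
In L → L ) Y: Y is at the end, add FOLLOW(L)
In Y → ) f Y: Y is at the end; this adds FOLLOW(Y) to itself — nothing new
In L → L f Y: Y is at the end, add FOLLOW(L)

The FOLLOW sets referred to above (computed the same way, to a fixed point):
  FOLLOW(L) = { $, ')', ';', 'f' }

Taking the union: FOLLOW(Y) = { $, ')', ';', 'f' }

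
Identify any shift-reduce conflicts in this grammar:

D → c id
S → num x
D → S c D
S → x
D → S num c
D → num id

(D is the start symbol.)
No shift-reduce conflicts

A shift-reduce conflict occurs when an LR(0) state has both:
  - a complete (reduce) item [A → α .] (dot at the end), and
  - a shift item [B → β . c γ] (dot before a terminal).

Augment with D' → D and build the canonical LR(0) collection (I0 = CLOSURE({[D' → . D]}), then GOTO on every symbol after a dot until no new states appear). It has 13 states:
  I0: { [D → . S c D], [D → . S num c], [D → . c id], [D → . num id], [D' → . D], [S → . num x], [S → . x] }  — shift
  I1: { [D' → D .] }  — accept
  I2: { [D → S . c D], [D → S . num c] }  — shift
  I3: { [D → c . id] }  — shift
  I4: { [D → num . id], [S → num . x] }  — shift
  I5: { [S → x .] }  — reduce
  I6: { [D → num id .] }  — reduce
  I7: { [S → num x .] }  — reduce
  I8: { [D → c id .] }  — reduce
  I9: { [D → . S c D], [D → . S num c], [D → . c id], [D → . num id], [D → S c . D], [S → . num x], [S → . x] }  — shift
  I10: { [D → S num . c] }  — shift
  I11: { [D → S num c .] }  — reduce
  I12: { [D → S c D .] }  — reduce

No state contains both a complete item and a shift item.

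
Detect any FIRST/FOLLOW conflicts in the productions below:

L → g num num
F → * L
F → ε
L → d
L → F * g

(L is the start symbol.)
Yes. F → '*' L with FOLLOW(F) on { '*' }

A FIRST/FOLLOW conflict occurs when a non-terminal N has a nullable alternative N → β (β ⇒* ε) and another alternative N → α with FIRST(α) ∩ FOLLOW(N) ≠ ∅: on such a lookahead the parser cannot decide between expanding α and letting N vanish via β.

Nullable non-terminals: F.

F: nullable alternative(s) F → ε; FOLLOW(F) = { '*' }
  F → * L: FIRST \ {ε} = { '*' } — overlaps FOLLOW(F) on { '*' }: CONFLICT
  F → ε: FIRST \ {ε} = { } — this is the only nullable alternative, skip

L has no nullable alternative, so no FIRST/FOLLOW check is needed there.

So the grammar has 1 FIRST/FOLLOW conflict (marked CONFLICT above).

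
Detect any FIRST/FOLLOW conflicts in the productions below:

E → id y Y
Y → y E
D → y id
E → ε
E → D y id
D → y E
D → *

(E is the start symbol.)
Yes. E → D y id with FOLLOW(E) on { 'y' }

Nullable non-terminals: E.
FIRST sets used below: FIRST(D) = { '*', 'y' }

E: nullable alternative(s) E → ε; FOLLOW(E) = { $, 'y' }
  E → id y Y: FIRST \ {ε} = { 'id' } — disjoint from FOLLOW(E)
  E → ε: FIRST \ {ε} = { } — this is the only nullable alternative, skip
  E → D y id: FIRST \ {ε} = { '*', 'y' } — overlaps FOLLOW(E) on { 'y' }: CONFLICT

D, Y have no nullable alternative, so no FIRST/FOLLOW check is needed there.

So the grammar has 1 FIRST/FOLLOW conflict (marked CONFLICT above).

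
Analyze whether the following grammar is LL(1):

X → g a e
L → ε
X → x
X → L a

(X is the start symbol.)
A grammar is LL(1) if for each non-terminal N with multiple productions, the predict sets of those productions are pairwise disjoint, where PREDICT(N → α) = (FIRST(α) \ {ε}) ∪ (FOLLOW(N) if α ⇒* ε).

Relevant sets:
  FIRST(L) = { ε }

For X:
  PREDICT(X → g a e) = { 'g' }
  PREDICT(X → x) = { 'x' }
  PREDICT(X → L a) = { 'a' }
L has a single production, so nothing to check there.

All predict sets are disjoint. The grammar IS LL(1).

Answer: Yes, the grammar is LL(1).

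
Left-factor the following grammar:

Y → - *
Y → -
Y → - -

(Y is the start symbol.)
Y → - Y'
Y' → *
Y' → ε
Y' → -

Left-factoring transforms A → αβ₁ | αβ₂ into A → αA' and A' → β₁ | β₂
(α is the longest common prefix among the alternatives). Repeat until
no nonterminal has two alternatives with a common prefix.

Round 1: Y has alternatives sharing prefix '-'. Introduce Y': Y → - Y'
  Add: Y' → *
  Add: Y' → ε
  Add: Y' → -

No remaining common prefixes — done.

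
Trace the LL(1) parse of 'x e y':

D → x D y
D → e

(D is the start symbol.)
Stack is shown with the top on the left.

Stack    Input    Action
------------------------
D $      x e y $  output D → x D y
x D y $  x e y $  match 'x'
D y $    e y $    output D → e
e y $    e y $    match 'e'
y $      y $      match 'y'
$        $        accept

The string is accepted.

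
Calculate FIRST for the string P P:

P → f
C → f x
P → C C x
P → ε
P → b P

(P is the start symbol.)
FIRST sets of the non-terminals involved (from the grammar, by fixed-point iteration):
  FIRST(P) = { 'b', 'f', ε }

To compute FIRST(P P), process the symbols left to right:
Symbol P is a non-terminal. Add FIRST(P) \ {ε} = { 'b', 'f' }
P is nullable (ε ∈ FIRST(P)), continue to the next symbol.
Symbol P is a non-terminal. Add FIRST(P) \ {ε} = { 'b', 'f' }
P is nullable (ε ∈ FIRST(P)), continue to the next symbol.
All symbols are nullable, so ε is in the result.
FIRST(P P) = { 'b', 'f', ε }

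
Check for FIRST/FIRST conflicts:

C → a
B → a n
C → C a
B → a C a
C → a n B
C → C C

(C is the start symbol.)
FIRST sets of the non-terminals at (or reachable through a nullable prefix from) the front of some alternative:
  FIRST(C) = { 'a' }

Productions for C:
  C → a: FIRST = { 'a' }
  C → C a: FIRST = { 'a' }
  C → a n B: FIRST = { 'a' }
  C → C C: FIRST = { 'a' }
Productions for B:
  B → a n: FIRST = { 'a' }
  B → a C a: FIRST = { 'a' }

Conflict for C: C → a and C → C a
  Overlap: { 'a' }
Conflict for C: C → a and C → a n B
  Overlap: { 'a' }
Conflict for C: C → a and C → C C
  Overlap: { 'a' }
Conflict for C: C → C a and C → a n B
  Overlap: { 'a' }
Conflict for C: C → C a and C → C C
  Overlap: { 'a' }
Conflict for C: C → a n B and C → C C
  Overlap: { 'a' }
Conflict for B: B → a n and B → a C a
  Overlap: { 'a' }

Answer: Yes. C → a / C → C a on { 'a' }; C → a / C → a n B on { 'a' }; C → a / C → C C on { 'a' }; C → C a / C → a n B on { 'a' }; C → C a / C → C C on { 'a' }; C → a n B / C → C C on { 'a' }; B → a n / B → a C a on { 'a' }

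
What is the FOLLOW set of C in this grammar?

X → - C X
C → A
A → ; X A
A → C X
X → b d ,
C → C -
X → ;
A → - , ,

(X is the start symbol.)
{ '-', ';', 'b' }

In X → - C X: C is followed by X, add FIRST(X) \ {ε} = { '-', ';', 'b' }
In A → C X: C is followed by X, add FIRST(X) \ {ε} = { '-', ';', 'b' }
In C → C -: C is followed by '-', add FIRST('-') \ {ε} = { '-' }

Taking the union: FOLLOW(C) = { '-', ';', 'b' }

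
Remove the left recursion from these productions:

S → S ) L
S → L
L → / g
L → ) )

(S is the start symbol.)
S is directly left-recursive. The standard transformation for
  A → A α₁ | ... | A α_m | β₁ | ... | β_n
is
  A  → β₁ A' | ... | β_n A'
  A' → α₁ A' | ... | α_m A' | ε

S → L becomes S → L S'
S → S ) L becomes S' → ) L S'
Add S' → ε

Productions for other non-terminals are unchanged:
  L → / g
  L → ) )

Resulting grammar:
S → L S'
S' → ) L S'
S' → ε
L → / g
L → ) )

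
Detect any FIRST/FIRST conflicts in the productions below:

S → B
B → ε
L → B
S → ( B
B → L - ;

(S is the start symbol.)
No FIRST/FIRST conflicts.

A FIRST/FIRST conflict occurs when two productions N → α and N → β for the same non-terminal have FIRST(α) ∩ FIRST(β) ≠ ∅ (with ε ∈ FIRST of a nullable right-hand side, so two nullable alternatives also conflict).

FIRST sets of the non-terminals at (or reachable through a nullable prefix from) the front of some alternative:
  FIRST(B) = { '-', ε }
  FIRST(L) = { '-', ε }

Productions for S:
  S → B: FIRST = { '-', ε }
  S → ( B: FIRST = { '(' }
Productions for B:
  B → ε: FIRST = { ε }
  B → L - ;: FIRST = { '-' }
L has only one production, so no FIRST/FIRST conflict is possible there.

All alternatives of each non-terminal have pairwise disjoint FIRST sets.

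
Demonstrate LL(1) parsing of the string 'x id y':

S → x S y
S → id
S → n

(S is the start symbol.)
LL(1) parsing maintains a stack (initially the start symbol over $) and the input. At each step: if the stack top is a terminal, match it against the current input token; if it is a non-terminal N, replace it with the RHS of M[N, lookahead] (the unique production whose predict set contains the lookahead).

Stack is shown with the top on the left.

Stack    Input     Action
-------------------------
S $      x id y $  output S → x S y
x S y $  x id y $  match 'x'
S y $    id y $    output S → id
id y $   id y $    match 'id'
y $      y $       match 'y'
$        $         accept

The string is accepted.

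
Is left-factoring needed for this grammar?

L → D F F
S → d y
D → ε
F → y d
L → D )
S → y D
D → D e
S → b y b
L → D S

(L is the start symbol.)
Left-factoring is needed when two productions for the same non-terminal
share a common prefix on the right-hand side.

Productions for L:
  L → D F F
  L → D )
  L → D S
Productions for S:
  S → d y
  S → y D
  S → b y b
Productions for D:
  D → ε
  D → D e

Found common prefix 'D' in productions for L

Answer: Yes, L has productions with common prefix 'D'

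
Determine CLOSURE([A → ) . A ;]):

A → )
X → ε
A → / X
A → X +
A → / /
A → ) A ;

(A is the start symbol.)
{ [A → ) . A ;], [A → . ) A ;], [A → . )], [A → . / /], [A → . / X], [A → . X +], [X → .] }

To compute CLOSURE, for each item [A → α.Bβ] where B is a non-terminal, add [B → .γ] for all productions B → γ; repeat for the newly added items until nothing changes.

Start with: [A → ) . A ;]
  [A → ) . A ;] has the dot before A: add [A → . )], [A → . / X], [A → . X +], [A → . / /], [A → . ) A ;]
  [A → . X +] has the dot before X: add [X → .]
No further items can be added.

CLOSURE = { [A → ) . A ;], [A → . ) A ;], [A → . )], [A → . / /], [A → . / X], [A → . X +], [X → .] }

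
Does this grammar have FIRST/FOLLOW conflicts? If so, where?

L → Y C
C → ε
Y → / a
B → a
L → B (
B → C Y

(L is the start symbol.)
Nullable non-terminals: C.
C has a nullable alternative but only one production, so nothing to check.

B, L, Y have no nullable alternative, so no FIRST/FOLLOW check is needed there.

No FIRST/FOLLOW conflicts found.

Answer: No FIRST/FOLLOW conflicts.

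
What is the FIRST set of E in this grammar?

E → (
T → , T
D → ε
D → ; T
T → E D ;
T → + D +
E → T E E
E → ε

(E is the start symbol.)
{ '(', '+', ',', ';', ε }

FIRST sets of the other non-terminals involved (by the same procedure, iterated to a fixed point):
  FIRST(T) = { '(', '+', ',', ';' }

From E → (:
  - '(' is a terminal: add '(' and stop
From E → T E E:
  - T is a non-terminal: add FIRST(T) \ {ε} = { '(', '+', ',', ';' }
    T is not nullable, so stop
From E → ε:
  - ε-production, so ε ∈ FIRST(E)

Collecting: FIRST(E) = { '(', '+', ',', ';', ε }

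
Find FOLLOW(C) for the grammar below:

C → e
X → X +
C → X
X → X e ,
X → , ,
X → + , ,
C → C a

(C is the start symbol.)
C is the start symbol, so $ ∈ FOLLOW(C).
In C → C a: C is followed by a, add FIRST(a) \ {ε} = { 'a' }

Taking the union: FOLLOW(C) = { $, 'a' }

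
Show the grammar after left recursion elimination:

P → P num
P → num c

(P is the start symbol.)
P is directly left-recursive. The standard transformation for
  A → A α₁ | ... | A α_m | β₁ | ... | β_n
is
  A  → β₁ A' | ... | β_n A'
  A' → α₁ A' | ... | α_m A' | ε

P → num c becomes P → num c P'
P → P num becomes P' → num P'
Add P' → ε

Resulting grammar:
P → num c P'
P' → num P'
P' → ε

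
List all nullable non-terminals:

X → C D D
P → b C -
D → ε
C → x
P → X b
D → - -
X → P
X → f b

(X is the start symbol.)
ε-productions: D → ε
So D is immediately nullable.
No further non-terminal can be added: every production for the remaining non-terminals contains a terminal or a non-nullable non-terminal.
Nullable = { 'D' }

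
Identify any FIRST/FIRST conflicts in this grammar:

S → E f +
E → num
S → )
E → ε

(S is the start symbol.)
FIRST sets of the non-terminals at (or reachable through a nullable prefix from) the front of some alternative:
  FIRST(E) = { 'num', ε }

Productions for S:
  S → E f +: FIRST = { 'f', 'num' }
  S → ): FIRST = { ')' }
Productions for E:
  E → num: FIRST = { 'num' }
  E → ε: FIRST = { ε }

All alternatives of each non-terminal have pairwise disjoint FIRST sets.

Answer: No FIRST/FIRST conflicts.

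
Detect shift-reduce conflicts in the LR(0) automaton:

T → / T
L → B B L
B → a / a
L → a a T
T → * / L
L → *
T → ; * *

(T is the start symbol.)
A shift-reduce conflict occurs when an LR(0) state has both:
  - a complete (reduce) item [A → α .] (dot at the end), and
  - a shift item [B → β . c γ] (dot before a terminal).

Augment with T' → T and build the canonical LR(0) collection (I0 = CLOSURE({[T' → . T]}), then GOTO on every symbol after a dot until no new states appear). It has 20 states:
  I0: { [T → . * / L], [T → . / T], [T → . ; * *], [T' → . T] }  — shift
  I1: { [T → * . / L] }  — shift
  I2: { [T → . * / L], [T → . / T], [T → . ; * *], [T → / . T] }  — shift
  I3: { [T → ; . * *] }  — shift
  I4: { [T' → T .] }  — accept
  I5: { [T → ; * . *] }  — shift
  I6: { [T → ; * * .] }  — reduce
  I7: { [T → / T .] }  — reduce
  I8: { [B → . a / a], [L → . *], [L → . B B L], [L → . a a T], [T → * / . L] }  — shift
  I9: { [L → * .] }  — reduce
  I10: { [B → . a / a], [L → B . B L] }  — shift
  I11: { [T → * / L .] }  — reduce
  I12: { [B → a . / a], [L → a . a T] }  — shift
  I13: { [B → a / . a] }  — shift
  I14: { [L → a a . T], [T → . * / L], [T → . / T], [T → . ; * *] }  — shift
  I15: { [L → a a T .] }  — reduce
  I16: { [B → a / a .] }  — reduce
  I17: { [B → . a / a], [L → . *], [L → . B B L], [L → . a a T], [L → B B . L] }  — shift
  I18: { [B → a . / a] }  — shift
  I19: { [L → B B L .] }  — reduce

No state contains both a complete item and a shift item.

Answer: No shift-reduce conflicts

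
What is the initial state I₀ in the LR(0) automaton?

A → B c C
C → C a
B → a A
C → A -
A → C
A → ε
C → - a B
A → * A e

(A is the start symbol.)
First, augment the grammar with A' → A
I₀ = CLOSURE({ [A' → . A] }):
  [A' → . A] has the dot before A: add [A → . B c C], [A → . C], [A → .], [A → . * A e]
  [A → . B c C] has the dot before B: add [B → . a A]
  [A → . C] has the dot before C: add [C → . C a], [C → . A -], [C → . - a B]
No further items can be added.

I₀ = { [A → . * A e], [A → . B c C], [A → . C], [A → .], [A' → . A], [B → . a A], [C → . - a B], [C → . A -], [C → . C a] }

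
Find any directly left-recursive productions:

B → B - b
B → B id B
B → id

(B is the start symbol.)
Yes, B is left-recursive

B → B - b: LEFT RECURSIVE (starts with B)
B → B id B: LEFT RECURSIVE (starts with B)
B → id: starts with id

The grammar has direct left recursion on: B.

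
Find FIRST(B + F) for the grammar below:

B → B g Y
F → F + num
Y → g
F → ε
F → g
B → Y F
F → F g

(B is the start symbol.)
{ 'g' }

FIRST sets of the non-terminals involved (from the grammar, by fixed-point iteration):
  FIRST(B) = { 'g' }

To compute FIRST(B + F), process the symbols left to right:
Symbol B is a non-terminal. Add FIRST(B) \ {ε} = { 'g' }
B is not nullable (ε ∉ FIRST(B)), so stop here.
FIRST(B + F) = { 'g' }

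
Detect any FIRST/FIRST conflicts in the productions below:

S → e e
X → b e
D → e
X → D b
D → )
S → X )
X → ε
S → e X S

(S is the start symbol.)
Yes. S → e e / S → X ')' on { 'e' }; S → e e / S → e X S on { 'e' }; S → X ')' / S → e X S on { 'e' }

A FIRST/FIRST conflict occurs when two productions N → α and N → β for the same non-terminal have FIRST(α) ∩ FIRST(β) ≠ ∅ (with ε ∈ FIRST of a nullable right-hand side, so two nullable alternatives also conflict).

FIRST sets of the non-terminals at (or reachable through a nullable prefix from) the front of some alternative:
  FIRST(X) = { ')', 'b', 'e', ε }
  FIRST(D) = { ')', 'e' }

Productions for S:
  S → e e: FIRST = { 'e' }
  S → X ): FIRST = { ')', 'b', 'e' }
  S → e X S: FIRST = { 'e' }
Productions for X:
  X → b e: FIRST = { 'b' }
  X → D b: FIRST = { ')', 'e' }
  X → ε: FIRST = { ε }
Productions for D:
  D → e: FIRST = { 'e' }
  D → ): FIRST = { ')' }

Conflict for S: S → e e and S → X )
  Overlap: { 'e' }
Conflict for S: S → e e and S → e X S
  Overlap: { 'e' }
Conflict for S: S → X ) and S → e X S
  Overlap: { 'e' }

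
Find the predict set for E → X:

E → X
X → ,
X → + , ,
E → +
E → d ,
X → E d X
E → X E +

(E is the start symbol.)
PREDICT(E → X) = (FIRST(RHS) \ {ε}) ∪ (FOLLOW(E) if ε ∈ FIRST(RHS), i.e. RHS ⇒* ε)
FIRST(X) = { '+', ',', 'd' }
FIRST(X) = { '+', ',', 'd' }
ε ∉ FIRST(X), so FOLLOW(E) is not added.
PREDICT(E → X) = { '+', ',', 'd' }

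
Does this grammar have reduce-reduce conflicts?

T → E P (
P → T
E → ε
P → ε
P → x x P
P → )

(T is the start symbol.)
Yes — I1: [E → .] vs [P → .]; I7: [E → .] vs [P → .]

Augment with T' → T and build the canonical LR(0) collection (I0 = CLOSURE({[T' → . T]}), then GOTO on every symbol after a dot until no new states appear). It has 10 states:
  I0: { [E → .], [T → . E P (], [T' → . T] }  — reduce
  I1: { [E → .], [P → . )], [P → . T], [P → . x x P], [P → .], [T → . E P (], [T → E . P (] }  — shift, 2 reduces
  I2: { [T' → T .] }  — accept
  I3: { [P → ) .] }  — reduce
  I4: { [T → E P . (] }  — shift
  I5: { [P → T .] }  — reduce
  I6: { [P → x . x P] }  — shift
  I7: { [E → .], [P → . )], [P → . T], [P → . x x P], [P → .], [P → x x . P], [T → . E P (] }  — shift, 2 reduces
  I8: { [P → x x P .] }  — reduce
  I9: { [T → E P ( .] }  — reduce

I1 contains complete items [E → .], [P → .] — reduce-reduce conflict.
I7 contains complete items [E → .], [P → .] — reduce-reduce conflict.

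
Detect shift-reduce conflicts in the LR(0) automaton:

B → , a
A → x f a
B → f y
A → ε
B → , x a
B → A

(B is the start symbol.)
Yes — I0: [A → .] vs [A → . x f a]

Augment with B' → B and build the canonical LR(0) collection (I0 = CLOSURE({[B' → . B]}), then GOTO on every symbol after a dot until no new states appear). It has 12 states:
  I0: { [A → . x f a], [A → .], [B → . , a], [B → . , x a], [B → . A], [B → . f y], [B' → . B] }  — shift, reduce
  I1: { [B → , . a], [B → , . x a] }  — shift
  I2: { [B → A .] }  — reduce
  I3: { [B' → B .] }  — accept
  I4: { [B → f . y] }  — shift
  I5: { [A → x . f a] }  — shift
  I6: { [A → x f . a] }  — shift
  I7: { [A → x f a .] }  — reduce
  I8: { [B → f y .] }  — reduce
  I9: { [B → , a .] }  — reduce
  I10: { [B → , x . a] }  — shift
  I11: { [B → , x a .] }  — reduce

I0 contains reduce item [A → .] and shift items [A → . x f a], [B → . , a], [B → . , x a], [B → . f y] — shift-reduce conflict.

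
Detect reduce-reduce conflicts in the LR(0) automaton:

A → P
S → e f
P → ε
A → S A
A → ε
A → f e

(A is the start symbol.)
Yes — I0: [A → .] vs [P → .]; I3: [A → .] vs [P → .]

A reduce-reduce conflict occurs when an LR(0) state has two complete items [A → α .] and [B → β .] — both call for a reduction, and with no lookahead the parser cannot choose between them.

Augment with A' → A and build the canonical LR(0) collection (I0 = CLOSURE({[A' → . A]}), then GOTO on every symbol after a dot until no new states appear). It has 9 states:
  I0: { [A → . P], [A → . S A], [A → . f e], [A → .], [A' → . A], [P → .], [S → . e f] }  — shift, 2 reduces
  I1: { [A' → A .] }  — accept
  I2: { [A → P .] }  — reduce
  I3: { [A → . P], [A → . S A], [A → . f e], [A → .], [A → S . A], [P → .], [S → . e f] }  — shift, 2 reduces
  I4: { [S → e . f] }  — shift
  I5: { [A → f . e] }  — shift
  I6: { [A → f e .] }  — reduce
  I7: { [S → e f .] }  — reduce
  I8: { [A → S A .] }  — reduce

I0 contains complete items [A → .], [P → .] — reduce-reduce conflict.
I3 contains complete items [A → .], [P → .] — reduce-reduce conflict.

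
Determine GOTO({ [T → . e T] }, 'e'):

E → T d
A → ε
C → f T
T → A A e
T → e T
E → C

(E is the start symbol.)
{ [A → .], [T → . A A e], [T → . e T], [T → e . T] }

GOTO(I, 'e') = CLOSURE({ [A → αX.β] : [A → α.Xβ] ∈ I, X = 'e' })

Items with dot before 'e', with the dot advanced:
  [T → . e T] → [T → e . T]
Closure of the advanced items:
  [T → e . T] has the dot before T: add [T → . A A e], [T → . e T]
  [T → . A A e] has the dot before A: add [A → .]

GOTO = { [A → .], [T → . A A e], [T → . e T], [T → e . T] }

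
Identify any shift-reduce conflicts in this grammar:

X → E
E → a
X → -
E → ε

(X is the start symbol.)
Augment with X' → X and build the canonical LR(0) collection (I0 = CLOSURE({[X' → . X]}), then GOTO on every symbol after a dot until no new states appear). It has 5 states:
  I0: { [E → . a], [E → .], [X → . -], [X → . E], [X' → . X] }  — shift, reduce
  I1: { [X → - .] }  — reduce
  I2: { [X → E .] }  — reduce
  I3: { [X' → X .] }  — accept
  I4: { [E → a .] }  — reduce

I0 contains reduce item [E → .] and shift items [E → . a], [X → . -] — shift-reduce conflict.

Answer: Yes — I0: [E → .] vs [E → . a]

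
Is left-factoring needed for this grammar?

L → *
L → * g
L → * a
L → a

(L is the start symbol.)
Left-factoring is needed when two productions for the same non-terminal
share a common prefix on the right-hand side.

Productions for L:
  L → *
  L → * g
  L → * a
  L → a

Found common prefix '*' in productions for L

Answer: Yes, L has productions with common prefix '*'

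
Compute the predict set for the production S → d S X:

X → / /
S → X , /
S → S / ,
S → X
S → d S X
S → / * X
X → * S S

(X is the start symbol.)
{ 'd' }

PREDICT(S → d S X) = (FIRST(RHS) \ {ε}) ∪ (FOLLOW(S) if ε ∈ FIRST(RHS), i.e. RHS ⇒* ε)
FIRST(d S X) = { 'd' }
ε ∉ FIRST(d S X), so FOLLOW(S) is not added.
PREDICT(S → d S X) = { 'd' }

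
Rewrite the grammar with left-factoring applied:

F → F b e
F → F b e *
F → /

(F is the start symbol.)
F → F b e F'
F' → ε
F' → *
F → /

Left-factoring transforms A → αβ₁ | αβ₂ into A → αA' and A' → β₁ | β₂
(α is the longest common prefix among the alternatives). Repeat until
no nonterminal has two alternatives with a common prefix.

Round 1: F has alternatives sharing prefix 'F b e'. Introduce F': F → F b e F'
  Add: F' → ε
  Add: F' → *

No remaining common prefixes — done.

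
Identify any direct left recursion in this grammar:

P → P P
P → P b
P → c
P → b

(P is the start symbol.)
P → P P: LEFT RECURSIVE (starts with P)
P → P b: LEFT RECURSIVE (starts with P)
P → c: starts with c
P → b: starts with b

The grammar has direct left recursion on: P.

Answer: Yes, P is left-recursive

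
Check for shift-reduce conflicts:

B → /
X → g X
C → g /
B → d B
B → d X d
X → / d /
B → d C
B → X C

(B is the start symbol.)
Yes — I1: [B → / .] vs [X → / . d /]; I14: [C → g / .] vs [X → / . d /]

A shift-reduce conflict occurs when an LR(0) state has both:
  - a complete (reduce) item [A → α .] (dot at the end), and
  - a shift item [B → β . c γ] (dot before a terminal).

Augment with B' → B and build the canonical LR(0) collection (I0 = CLOSURE({[B' → . B]}), then GOTO on every symbol after a dot until no new states appear). It has 19 states:
  I0: { [B → . /], [B → . X C], [B → . d B], [B → . d C], [B → . d X d], [B' → . B], [X → . / d /], [X → . g X] }  — shift
  I1: { [B → / .], [X → / . d /] }  — shift, reduce
  I2: { [B' → B .] }  — accept
  I3: { [B → X . C], [C → . g /] }  — shift
  I4: { [B → . /], [B → . X C], [B → . d B], [B → . d C], [B → . d X d], [B → d . B], [B → d . C], [B → d . X d], [C → . g /], [X → . / d /], [X → . g X] }  — shift
  I5: { [X → . / d /], [X → . g X], [X → g . X] }  — shift
  I6: { [X → / . d /] }  — shift
  I7: { [X → g X .] }  — reduce
  I8: { [X → / d . /] }  — shift
  I9: { [X → / d / .] }  — reduce
  I10: { [B → d B .] }  — reduce
  I11: { [B → d C .] }  — reduce
  I12: { [B → X . C], [B → d X . d], [C → . g /] }  — shift
  I13: { [C → g . /], [X → . / d /], [X → . g X], [X → g . X] }  — shift
  I14: { [C → g / .], [X → / . d /] }  — shift, reduce
  I15: { [B → X C .] }  — reduce
  I16: { [B → d X d .] }  — reduce
  I17: { [C → g . /] }  — shift
  I18: { [C → g / .] }  — reduce

I1 contains reduce item [B → / .] and shift item [X → / . d /] — shift-reduce conflict.
I14 contains reduce item [C → g / .] and shift item [X → / . d /] — shift-reduce conflict.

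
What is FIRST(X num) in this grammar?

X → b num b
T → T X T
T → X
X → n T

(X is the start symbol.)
{ 'b', 'n' }

FIRST sets of the non-terminals involved (from the grammar, by fixed-point iteration):
  FIRST(X) = { 'b', 'n' }

To compute FIRST(X num), process the symbols left to right:
Symbol X is a non-terminal. Add FIRST(X) \ {ε} = { 'b', 'n' }
X is not nullable (ε ∉ FIRST(X)), so stop here.
FIRST(X num) = { 'b', 'n' }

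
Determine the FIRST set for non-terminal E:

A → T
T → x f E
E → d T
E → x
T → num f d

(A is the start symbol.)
{ 'd', 'x' }

To compute FIRST(E), examine every production with E on the left-hand side, reading each right-hand side left to right until a non-nullable symbol is reached.

From E → d T:
  - d is a terminal: add 'd' and stop
From E → x:
  - x is a terminal: add 'x' and stop

Collecting: FIRST(E) = { 'd', 'x' }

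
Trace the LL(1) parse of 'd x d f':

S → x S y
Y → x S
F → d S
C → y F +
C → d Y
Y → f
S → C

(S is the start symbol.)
LL(1) parsing maintains a stack (initially the start symbol over $) and the input. At each step: if the stack top is a terminal, match it against the current input token; if it is a non-terminal N, replace it with the RHS of M[N, lookahead] (the unique production whose predict set contains the lookahead).

Stack is shown with the top on the left.

Stack  Input      Action
------------------------
S $    d x d f $  output S → C
C $    d x d f $  output C → d Y
d Y $  d x d f $  match 'd'
Y $    x d f $    output Y → x S
x S $  x d f $    match 'x'
S $    d f $      output S → C
C $    d f $      output C → d Y
d Y $  d f $      match 'd'
Y $    f $        output Y → f
f $    f $        match 'f'
$      $          accept

The string is accepted.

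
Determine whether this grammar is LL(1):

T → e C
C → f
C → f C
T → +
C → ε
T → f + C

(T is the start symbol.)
A grammar is LL(1) if for each non-terminal N with multiple productions, the predict sets of those productions are pairwise disjoint, where PREDICT(N → α) = (FIRST(α) \ {ε}) ∪ (FOLLOW(N) if α ⇒* ε).

Relevant sets:
  FOLLOW(C) = { $ }

For T:
  PREDICT(T → e C) = { 'e' }
  PREDICT(T → '+') = { '+' }
  PREDICT(T → f '+' C) = { 'f' }
For C:
  PREDICT(C → f) = { 'f' }
  PREDICT(C → f C) = { 'f' }
  PREDICT(C → ε) = { $ }

Conflict found: Predict set conflict for C: { 'f' }
The grammar is NOT LL(1).

Answer: No. Predict set conflict for C: { 'f' }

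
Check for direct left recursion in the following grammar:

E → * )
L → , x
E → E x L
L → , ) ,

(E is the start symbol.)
Yes, E is left-recursive

Direct left recursion occurs when N → N α for some non-terminal N (the right-hand side begins with the left-hand side itself).

E → * ): starts with '*'
L → , x: starts with ','
E → E x L: LEFT RECURSIVE (starts with E)
L → , ) ,: starts with ','

The grammar has direct left recursion on: E.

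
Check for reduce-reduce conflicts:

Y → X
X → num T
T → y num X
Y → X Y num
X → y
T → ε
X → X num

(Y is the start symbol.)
Yes — I11: [T → .] vs [X → X num .]

Augment with Y' → Y and build the canonical LR(0) collection (I0 = CLOSURE({[Y' → . Y]}), then GOTO on every symbol after a dot until no new states appear). It has 13 states:
  I0: { [X → . X num], [X → . num T], [X → . y], [Y → . X Y num], [Y → . X], [Y' → . Y] }  — shift
  I1: { [X → . X num], [X → . num T], [X → . y], [X → X . num], [Y → . X Y num], [Y → . X], [Y → X . Y num], [Y → X .] }  — shift, reduce
  I2: { [Y' → Y .] }  — accept
  I3: { [T → . y num X], [T → .], [X → num . T] }  — shift, reduce
  I4: { [X → y .] }  — reduce
  I5: { [X → num T .] }  — reduce
  I6: { [T → y . num X] }  — shift
  I7: { [T → y num . X], [X → . X num], [X → . num T], [X → . y] }  — shift
  I8: { [T → y num X .], [X → X . num] }  — shift, reduce
  I9: { [X → X num .] }  — reduce
  I10: { [Y → X Y . num] }  — shift
  I11: { [T → . y num X], [T → .], [X → X num .], [X → num . T] }  — shift, 2 reduces
  I12: { [Y → X Y num .] }  — reduce

I11 contains complete items [T → .], [X → X num .] — reduce-reduce conflict.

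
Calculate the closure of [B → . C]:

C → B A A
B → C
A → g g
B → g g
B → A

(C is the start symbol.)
Start with: [B → . C]
  [B → . C] has the dot before C: add [C → . B A A]
  [C → . B A A] has the dot before B: add [B → . g g], [B → . A]
  [B → . A] has the dot before A: add [A → . g g]
No further items can be added.

CLOSURE = { [A → . g g], [B → . A], [B → . C], [B → . g g], [C → . B A A] }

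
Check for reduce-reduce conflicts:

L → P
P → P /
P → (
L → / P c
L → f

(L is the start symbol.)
No reduce-reduce conflicts

A reduce-reduce conflict occurs when an LR(0) state has two complete items [A → α .] and [B → β .] — both call for a reduction, and with no lookahead the parser cannot choose between them.

Augment with L' → L and build the canonical LR(0) collection (I0 = CLOSURE({[L' → . L]}), then GOTO on every symbol after a dot until no new states appear). It has 9 states:
  I0: { [L → . / P c], [L → . P], [L → . f], [L' → . L], [P → . (], [P → . P /] }  — shift
  I1: { [P → ( .] }  — reduce
  I2: { [L → / . P c], [P → . (], [P → . P /] }  — shift
  I3: { [L' → L .] }  — accept
  I4: { [L → P .], [P → P . /] }  — shift, reduce
  I5: { [L → f .] }  — reduce
  I6: { [P → P / .] }  — reduce
  I7: { [L → / P . c], [P → P . /] }  — shift
  I8: { [L → / P c .] }  — reduce

No state contains more than one complete item.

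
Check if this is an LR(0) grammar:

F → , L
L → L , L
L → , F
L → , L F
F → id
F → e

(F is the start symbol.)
No. Shift-reduce conflict between [F → , L .] and [L → L . , L]

Augment with F' → F and build the canonical LR(0) collection (I0 = CLOSURE({[F' → . F]}), then GOTO on every symbol after a dot until no new states appear). It has 16 states:
  I0: { [F → . , L], [F → . e], [F → . id], [F' → . F] }  — shift
  I1: { [F → , . L], [L → . , F], [L → . , L F], [L → . L , L] }  — shift
  I2: { [F' → F .] }  — accept
  I3: { [F → e .] }  — reduce
  I4: { [F → id .] }  — reduce
  I5: { [F → . , L], [F → . e], [F → . id], [L → , . F], [L → , . L F], [L → . , F], [L → . , L F], [L → . L , L] }  — shift
  I6: { [F → , L .], [L → L . , L] }  — shift, reduce
  I7: { [L → . , F], [L → . , L F], [L → . L , L], [L → L , . L] }  — shift
  I8: { [L → L , L .], [L → L . , L] }  — shift, reduce
  I9: { [F → , . L], [F → . , L], [F → . e], [F → . id], [L → , . F], [L → , . L F], [L → . , F], [L → . , L F], [L → . L , L] }  — shift
  I10: { [L → , F .] }  — reduce
  I11: { [F → . , L], [F → . e], [F → . id], [L → , L . F], [L → L . , L] }  — shift
  I12: { [F → , . L], [L → . , F], [L → . , L F], [L → . L , L], [L → L , . L] }  — shift
  I13: { [L → , L F .] }  — reduce
  I14: { [F → , L .], [L → L , L .], [L → L . , L] }  — shift, 2 reduces
  I15: { [F → , L .], [F → . , L], [F → . e], [F → . id], [L → , L . F], [L → L . , L] }  — shift, reduce

Conflict in state I6:
  Shift-reduce conflict between [F → , L .] and [L → L . , L]
So the grammar is NOT LR(0).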